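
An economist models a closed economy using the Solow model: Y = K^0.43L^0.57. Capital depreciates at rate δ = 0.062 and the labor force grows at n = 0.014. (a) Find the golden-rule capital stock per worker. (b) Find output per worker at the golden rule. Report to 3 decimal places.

(a) k_gold ≈ 20.914; (b) y_gold ≈ 3.697

Capital per worker breaks even when investment replaces (n + δ)·k; here n + δ = 0.076.
At the golden rule the marginal product of capital equals n+δ: 0.43·k^(0.43−1) = 0.076. Solving, k_gold = (0.43/0.076)^(1/0.57) ≈ 20.9145.
y_gold = 20.9145^0.43 ≈ 3.6965.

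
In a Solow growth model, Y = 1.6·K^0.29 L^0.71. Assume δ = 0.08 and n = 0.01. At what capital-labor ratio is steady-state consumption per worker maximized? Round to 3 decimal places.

k_gold ≈ 10.074

n + δ = 0.01 + 0.08 = 0.09.
Golden rule sets MPK = n+δ: 0.29·1.6·k^(0.29−1) = 0.09, so k_gold = (0.29·1.6/0.09)^(1/0.71) ≈ 10.0741.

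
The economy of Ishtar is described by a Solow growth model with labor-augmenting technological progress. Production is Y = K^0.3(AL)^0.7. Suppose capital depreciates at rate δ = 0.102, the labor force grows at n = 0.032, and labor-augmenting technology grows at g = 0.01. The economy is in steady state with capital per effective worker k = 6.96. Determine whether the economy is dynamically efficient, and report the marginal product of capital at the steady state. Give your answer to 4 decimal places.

n + g + δ = 0.032 + 0.01 + 0.102 = 0.144.
MPK = 0.3·k^(0.3−1) = 0.3·6.96^(-0.7) ≈ 0.0771.
MPK < 0.144, so the economy is dynamically inefficient (over-saving).

dynamically inefficient; MPK ≈ 0.0771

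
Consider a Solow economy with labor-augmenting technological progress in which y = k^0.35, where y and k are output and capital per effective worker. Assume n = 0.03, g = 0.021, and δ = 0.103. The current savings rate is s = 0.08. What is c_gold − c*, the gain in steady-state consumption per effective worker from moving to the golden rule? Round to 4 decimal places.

Δc ≈ 0.3648

n + g + δ = 0.03 + 0.021 + 0.103 = 0.154.
Current steady state (s = 0.08): k* = (0.08/0.154)^(1/0.65) ≈ 0.3651, y* = 0.3651^0.35 ≈ 0.7028, c* = (1−0.08)·0.7028 ≈ 0.6466.
Setting f'(k) = n+g+δ gives 0.35·k^(0.35−1) = 0.154, hence k_gold = (0.35/0.154)^(1/0.65) ≈ 3.5362.
y_gold = 3.5362^0.35 ≈ 1.5559, c_gold = y_gold − 0.154·k_gold ≈ 1.0113.
Gain: Δc = 1.0113 − 0.6466 ≈ 0.3648.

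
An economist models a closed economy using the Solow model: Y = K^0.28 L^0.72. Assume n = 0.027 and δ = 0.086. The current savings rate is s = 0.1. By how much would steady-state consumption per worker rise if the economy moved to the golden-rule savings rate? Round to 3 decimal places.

n + δ = 0.027 + 0.086 = 0.113.
Current steady state (s = 0.1): k* = (0.1/0.113)^(1/0.72) ≈ 0.8439, y* = 0.8439^0.28 ≈ 0.9536, c* = (1−0.1)·0.9536 ≈ 0.8582.
Setting f'(k) = n+δ gives 0.28·k^(0.28−1) = 0.113, hence k_gold = (0.28/0.113)^(1/0.72) ≈ 3.5264.
y_gold = 3.5264^0.28 ≈ 1.4232, c_gold = y_gold − 0.113·k_gold ≈ 1.0247.
Gain: Δc = 1.0247 − 0.8582 ≈ 0.1664.

Δc ≈ 0.166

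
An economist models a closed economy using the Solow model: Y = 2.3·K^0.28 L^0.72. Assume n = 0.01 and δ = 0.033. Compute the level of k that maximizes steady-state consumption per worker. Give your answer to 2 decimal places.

Break-even investment rate: n + δ = 0.01 + 0.033 = 0.043.
Setting f'(k) = n+δ gives 0.28·2.3·k^(0.28−1) = 0.043, hence k_gold = (0.28·2.3/0.043)^(1/0.72) ≈ 42.9066.

k_gold ≈ 42.91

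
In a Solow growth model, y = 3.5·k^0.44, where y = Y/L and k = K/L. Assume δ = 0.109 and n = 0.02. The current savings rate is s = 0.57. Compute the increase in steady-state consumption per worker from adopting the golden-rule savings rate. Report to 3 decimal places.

The effective depreciation rate is n + δ = 0.02 + 0.109 = 0.129.
Current steady state (s = 0.57): k* = (0.57·3.5/0.129)^(1/0.56) ≈ 132.9980, y* = 3.5·132.9980^0.44 ≈ 30.0995, c* = (1−0.57)·30.0995 ≈ 12.9428.
At the golden rule the marginal product of capital equals n+δ: 0.44·3.5·k^(0.44−1) = 0.129. Solving, k_gold = (0.44·3.5/0.129)^(1/0.56) ≈ 83.7705.
y_gold = 3.5·83.7705^0.44 ≈ 24.5600, c_gold = y_gold − 0.129·k_gold ≈ 13.7536.
Gain: Δc = 13.7536 − 12.9428 ≈ 0.8108.

Δc ≈ 0.811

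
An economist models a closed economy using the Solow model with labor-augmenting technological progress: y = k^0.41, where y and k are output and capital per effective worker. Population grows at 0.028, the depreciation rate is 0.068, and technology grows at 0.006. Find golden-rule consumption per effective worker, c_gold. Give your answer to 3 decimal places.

c_gold ≈ 1.551

n + g + δ = 0.028 + 0.006 + 0.068 = 0.102.
At the golden rule the marginal product of capital equals n+g+δ: 0.41·k^(0.41−1) = 0.102. Solving, k_gold = (0.41/0.102)^(1/0.59) ≈ 10.5692.
y_gold = 10.5692^0.41 ≈ 2.6294.
c_gold = y_gold − (n+g+δ)·k_gold = 2.6294 − 0.102·10.5692 ≈ 1.5513.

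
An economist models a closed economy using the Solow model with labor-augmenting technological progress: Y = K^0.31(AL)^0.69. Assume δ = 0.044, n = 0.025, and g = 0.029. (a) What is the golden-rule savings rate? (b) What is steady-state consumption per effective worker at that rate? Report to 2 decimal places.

n + g + δ = 0.025 + 0.029 + 0.044 = 0.098.
For Cobb-Douglas, s_gold equals capital's share: s_gold = 0.31.
Setting f'(k) = n+g+δ gives 0.31·k^(0.31−1) = 0.098, hence k_gold = (0.31/0.098)^(1/0.69) ≈ 5.3068.
y_gold = 5.3068^0.31 ≈ 1.6776; c_gold = (1−0.31)·y_gold ≈ 1.1576.

(a) s_gold = 0.31; (b) c_gold ≈ 1.16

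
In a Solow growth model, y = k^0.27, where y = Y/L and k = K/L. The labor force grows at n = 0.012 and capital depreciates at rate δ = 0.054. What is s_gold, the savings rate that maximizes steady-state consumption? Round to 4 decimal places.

The effective depreciation rate is n + δ = 0.012 + 0.054 = 0.066.
At the golden rule MPK = n+δ, and in any Cobb-Douglas steady state s = (n+δ)·k/y = MPK·k/y = capital's share 0.27.

s_gold = 0.2700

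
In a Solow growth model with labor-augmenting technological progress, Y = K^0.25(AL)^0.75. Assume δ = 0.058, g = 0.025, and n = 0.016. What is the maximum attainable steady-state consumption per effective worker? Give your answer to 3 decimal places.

Break-even investment rate: n + g + δ = 0.016 + 0.025 + 0.058 = 0.099.
Maximizing c = f(k) − (n+g+δ)·k gives f'(k) = n+g+δ, i.e. 0.25·k^(0.25−1) = 0.099, so k_gold = (0.25/0.099)^(1/0.75) ≈ 3.4388.
y_gold = 3.4388^0.25 ≈ 1.3618.
c_gold = y_gold − (n+g+δ)·k_gold = 1.3618 − 0.099·3.4388 ≈ 1.0213.

c_gold ≈ 1.021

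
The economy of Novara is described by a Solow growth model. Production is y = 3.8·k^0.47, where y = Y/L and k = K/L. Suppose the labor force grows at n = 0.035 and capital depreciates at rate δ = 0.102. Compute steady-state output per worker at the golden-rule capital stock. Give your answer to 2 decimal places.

y_gold ≈ 37.04

n + δ = 0.035 + 0.102 = 0.137.
Maximizing c = f(k) − (n+δ)·k gives f'(k) = n+δ, i.e. 0.47·3.8·k^(0.47−1) = 0.137, so k_gold = (0.47·3.8/0.137)^(1/0.53) ≈ 127.0800.
Output: y_gold = 3.8·k_gold^0.47 = 3.8·127.0800^0.47 ≈ 37.0425.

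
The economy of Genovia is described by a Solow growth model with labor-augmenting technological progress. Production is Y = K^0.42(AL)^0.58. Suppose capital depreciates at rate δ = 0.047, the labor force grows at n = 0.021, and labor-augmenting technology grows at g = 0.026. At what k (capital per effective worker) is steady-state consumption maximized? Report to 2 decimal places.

Capital per effective worker breaks even when investment replaces (n + g + δ)·k; here n + g + δ = 0.094.
Maximizing c = f(k) − (n+g+δ)·k gives f'(k) = n+g+δ, i.e. 0.42·k^(0.42−1) = 0.094, so k_gold = (0.42/0.094)^(1/0.58) ≈ 13.2099.

k_gold ≈ 13.21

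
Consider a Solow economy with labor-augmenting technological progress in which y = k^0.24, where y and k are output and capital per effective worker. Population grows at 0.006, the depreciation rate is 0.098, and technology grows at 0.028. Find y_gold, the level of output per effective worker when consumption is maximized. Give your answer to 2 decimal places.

Break-even investment rate: n + g + δ = 0.006 + 0.028 + 0.098 = 0.132.
Golden rule sets MPK = n+g+δ: 0.24·k^(0.24−1) = 0.132, so k_gold = (0.24/0.132)^(1/0.76) ≈ 2.1960.
Output: y_gold = k_gold^0.24 = 2.1960^0.24 ≈ 1.2078.

y_gold ≈ 1.21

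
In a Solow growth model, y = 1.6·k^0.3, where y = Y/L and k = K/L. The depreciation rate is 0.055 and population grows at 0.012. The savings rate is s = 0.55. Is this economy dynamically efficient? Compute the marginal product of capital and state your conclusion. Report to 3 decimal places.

Capital per worker breaks even when investment replaces (n + δ)·k; here n + δ = 0.067.
Steady-state k*: s·A·k^0.3 = 0.067·k gives k* = (0.55·1.6/0.067)^(1/0.7) ≈ 39.6028.
MPK = 0.3·1.6·39.6028^(-0.7) ≈ 0.0365.
MPK < n+δ = 0.067, so the economy is dynamically inefficient (over-saving).

dynamically inefficient; MPK ≈ 0.037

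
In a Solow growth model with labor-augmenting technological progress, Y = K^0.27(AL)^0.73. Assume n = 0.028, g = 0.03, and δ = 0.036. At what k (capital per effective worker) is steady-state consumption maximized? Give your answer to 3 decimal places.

n + g + δ = 0.028 + 0.03 + 0.036 = 0.094.
Setting f'(k) = n+g+δ gives 0.27·k^(0.27−1) = 0.094, hence k_gold = (0.27/0.094)^(1/0.73) ≈ 4.2435.

k_gold ≈ 4.243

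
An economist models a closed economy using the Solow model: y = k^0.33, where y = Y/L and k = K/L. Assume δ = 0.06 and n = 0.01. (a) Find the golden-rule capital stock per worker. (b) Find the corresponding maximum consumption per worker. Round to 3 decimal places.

(a) k_gold ≈ 10.118; (b) c_gold ≈ 1.438

Capital per worker breaks even when investment replaces (n + δ)·k; here n + δ = 0.07.
Golden rule sets MPK = n+δ: 0.33·k^(0.33−1) = 0.07, so k_gold = (0.33/0.07)^(1/0.67) ≈ 10.1181.
y_gold = 10.1181^0.33 ≈ 2.1463; c_gold = y_gold − 0.07·k_gold ≈ 1.4380.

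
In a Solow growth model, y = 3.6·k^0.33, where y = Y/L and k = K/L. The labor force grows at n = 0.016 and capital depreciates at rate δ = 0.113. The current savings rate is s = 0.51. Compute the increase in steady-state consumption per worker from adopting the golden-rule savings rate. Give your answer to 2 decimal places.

n + δ = 0.016 + 0.113 = 0.129.
Current steady state (s = 0.51): k* = (0.51·3.6/0.129)^(1/0.67) ≈ 52.6402, y* = 3.6·52.6402^0.33 ≈ 13.3149, c* = (1−0.51)·13.3149 ≈ 6.5243.
At the golden rule the marginal product of capital equals n+δ: 0.33·3.6·k^(0.33−1) = 0.129. Solving, k_gold = (0.33·3.6/0.129)^(1/0.67) ≈ 27.4881.
y_gold = 3.6·27.4881^0.33 ≈ 10.7453, c_gold = y_gold − 0.129·k_gold ≈ 7.1994.
Gain: Δc = 7.1994 − 6.5243 ≈ 0.6751.

Δc ≈ 0.68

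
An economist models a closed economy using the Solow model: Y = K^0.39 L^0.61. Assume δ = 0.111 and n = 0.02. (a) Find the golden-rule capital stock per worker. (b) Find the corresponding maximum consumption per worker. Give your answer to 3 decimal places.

(a) k_gold ≈ 5.980; (b) c_gold ≈ 1.225

The effective depreciation rate is n + δ = 0.02 + 0.111 = 0.131.
Golden rule sets MPK = n+δ: 0.39·k^(0.39−1) = 0.131, so k_gold = (0.39/0.131)^(1/0.61) ≈ 5.9801.
y_gold = 5.9801^0.39 ≈ 2.0087; c_gold = y_gold − 0.131·k_gold ≈ 1.2253.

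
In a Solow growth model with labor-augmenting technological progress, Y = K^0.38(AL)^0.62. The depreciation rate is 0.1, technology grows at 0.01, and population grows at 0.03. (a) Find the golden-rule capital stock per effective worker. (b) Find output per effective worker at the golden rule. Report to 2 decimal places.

Capital per effective worker breaks even when investment replaces (n + g + δ)·k; here n + g + δ = 0.14.
Setting f'(k) = n+g+δ gives 0.38·k^(0.38−1) = 0.14, hence k_gold = (0.38/0.14)^(1/0.62) ≈ 5.0055.
y_gold = 5.0055^0.38 ≈ 1.8441.

(a) k_gold ≈ 5.01; (b) y_gold ≈ 1.84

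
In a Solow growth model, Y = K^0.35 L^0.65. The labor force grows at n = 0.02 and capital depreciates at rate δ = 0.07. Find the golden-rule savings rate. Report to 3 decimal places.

Capital per worker breaks even when investment replaces (n + δ)·k; here n + δ = 0.09.
At the golden rule MPK = n+δ, and in any Cobb-Douglas steady state s = (n+δ)·k/y = MPK·k/y = capital's share 0.35.

s_gold = 0.350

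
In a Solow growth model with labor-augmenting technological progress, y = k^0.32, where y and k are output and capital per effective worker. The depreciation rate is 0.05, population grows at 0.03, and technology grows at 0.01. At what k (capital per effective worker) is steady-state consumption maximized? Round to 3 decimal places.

n + g + δ = 0.03 + 0.01 + 0.05 = 0.09.
At the golden rule the marginal product of capital equals n+g+δ: 0.32·k^(0.32−1) = 0.09. Solving, k_gold = (0.32/0.09)^(1/0.68) ≈ 6.4589.

k_gold ≈ 6.459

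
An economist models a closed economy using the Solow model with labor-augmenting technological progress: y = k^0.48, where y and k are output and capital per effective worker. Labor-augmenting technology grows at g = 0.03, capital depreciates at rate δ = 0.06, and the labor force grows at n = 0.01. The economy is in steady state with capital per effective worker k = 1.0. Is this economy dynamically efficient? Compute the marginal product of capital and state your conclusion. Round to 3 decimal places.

Capital per effective worker breaks even when investment replaces (n + g + δ)·k; here n + g + δ = 0.1.
MPK = 0.48·k^(0.48−1) = 0.48·1.0^(-0.52) ≈ 0.4800.
MPK > 0.1, so the economy is dynamically efficient (under-saving).

dynamically efficient; MPK ≈ 0.480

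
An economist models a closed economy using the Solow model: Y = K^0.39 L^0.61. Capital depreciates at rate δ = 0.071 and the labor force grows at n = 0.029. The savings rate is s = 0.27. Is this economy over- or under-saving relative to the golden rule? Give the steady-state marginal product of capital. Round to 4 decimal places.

under-saving; MPK ≈ 0.1444

Capital per worker breaks even when investment replaces (n + δ)·k; here n + δ = 0.1.
Steady-state k*: s·k^0.39 = 0.1·k gives k* = (0.27/0.1)^(1/0.61) ≈ 5.0951.
MPK = 0.39·5.0951^(-0.61) ≈ 0.1444.
MPK > n+δ = 0.1, so the economy is dynamically efficient (under-saving).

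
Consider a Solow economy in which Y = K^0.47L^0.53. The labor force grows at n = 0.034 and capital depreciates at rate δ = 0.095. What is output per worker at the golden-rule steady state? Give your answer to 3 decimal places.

y_gold ≈ 3.147

Capital per worker breaks even when investment replaces (n + δ)·k; here n + δ = 0.129.
Golden rule sets MPK = n+δ: 0.47·k^(0.47−1) = 0.129, so k_gold = (0.47/0.129)^(1/0.53) ≈ 11.4670.
Output: y_gold = k_gold^0.47 = 11.4670^0.47 ≈ 3.1473.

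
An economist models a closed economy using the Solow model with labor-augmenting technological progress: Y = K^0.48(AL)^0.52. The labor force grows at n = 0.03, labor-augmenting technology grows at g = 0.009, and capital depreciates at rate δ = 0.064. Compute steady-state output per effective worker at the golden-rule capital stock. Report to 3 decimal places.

y_gold ≈ 4.140

The effective depreciation rate is n + g + δ = 0.03 + 0.009 + 0.064 = 0.103.
Setting f'(k) = n+g+δ gives 0.48·k^(0.48−1) = 0.103, hence k_gold = (0.48/0.103)^(1/0.52) ≈ 19.2927.
Output: y_gold = k_gold^0.48 = 19.2927^0.48 ≈ 4.1399.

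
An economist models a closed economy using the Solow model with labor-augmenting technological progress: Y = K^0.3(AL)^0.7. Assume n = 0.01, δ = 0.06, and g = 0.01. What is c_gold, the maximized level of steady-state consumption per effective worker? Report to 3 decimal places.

c_gold ≈ 1.233

The effective depreciation rate is n + g + δ = 0.01 + 0.01 + 0.06 = 0.08.
At the golden rule the marginal product of capital equals n+g+δ: 0.3·k^(0.3−1) = 0.08. Solving, k_gold = (0.3/0.08)^(1/0.7) ≈ 6.6076.
y_gold = 6.6076^0.3 ≈ 1.7620.
c_gold = y_gold − (n+g+δ)·k_gold = 1.7620 − 0.08·6.6076 ≈ 1.2334.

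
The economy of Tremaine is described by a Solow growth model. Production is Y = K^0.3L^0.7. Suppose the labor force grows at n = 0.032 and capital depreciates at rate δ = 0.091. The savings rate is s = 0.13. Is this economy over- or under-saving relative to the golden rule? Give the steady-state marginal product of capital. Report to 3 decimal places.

under-saving; MPK ≈ 0.284

The effective depreciation rate is n + δ = 0.032 + 0.091 = 0.123.
Steady-state k*: s·k^0.3 = 0.123·k gives k* = (0.13/0.123)^(1/0.7) ≈ 1.0823.
MPK = 0.3·1.0823^(-0.7) ≈ 0.2838.
MPK > n+δ = 0.123, so the economy is dynamically efficient (under-saving).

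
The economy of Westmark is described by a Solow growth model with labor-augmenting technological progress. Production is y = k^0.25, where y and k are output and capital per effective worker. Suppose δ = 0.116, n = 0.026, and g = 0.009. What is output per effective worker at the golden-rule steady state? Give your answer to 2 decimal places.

y_gold ≈ 1.18

Capital per effective worker breaks even when investment replaces (n + g + δ)·k; here n + g + δ = 0.151.
Golden rule sets MPK = n+g+δ: 0.25·k^(0.25−1) = 0.151, so k_gold = (0.25/0.151)^(1/0.75) ≈ 1.9586.
Output: y_gold = k_gold^0.25 = 1.9586^0.25 ≈ 1.1830.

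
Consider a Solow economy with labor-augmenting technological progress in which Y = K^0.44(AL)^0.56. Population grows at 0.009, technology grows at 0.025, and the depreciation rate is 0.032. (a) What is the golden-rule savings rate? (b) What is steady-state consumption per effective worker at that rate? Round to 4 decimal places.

(a) s_gold = 0.4400; (b) c_gold ≈ 2.4863

n + g + δ = 0.009 + 0.025 + 0.032 = 0.066.
For Cobb-Douglas, s_gold equals capital's share: s_gold = 0.44.
Maximizing c = f(k) − (n+g+δ)·k gives f'(k) = n+g+δ, i.e. 0.44·k^(0.44−1) = 0.066, so k_gold = (0.44/0.066)^(1/0.56) ≈ 29.5982.
y_gold = 29.5982^0.44 ≈ 4.4397; c_gold = (1−0.44)·y_gold ≈ 2.4863.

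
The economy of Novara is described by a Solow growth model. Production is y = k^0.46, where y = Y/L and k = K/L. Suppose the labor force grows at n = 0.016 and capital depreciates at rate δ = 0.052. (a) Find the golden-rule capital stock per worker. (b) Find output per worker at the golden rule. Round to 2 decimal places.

(a) k_gold ≈ 34.47; (b) y_gold ≈ 5.10

Break-even investment rate: n + δ = 0.016 + 0.052 = 0.068.
Setting f'(k) = n+δ gives 0.46·k^(0.46−1) = 0.068, hence k_gold = (0.46/0.068)^(1/0.54) ≈ 34.4745.
y_gold = 34.4745^0.46 ≈ 5.0962.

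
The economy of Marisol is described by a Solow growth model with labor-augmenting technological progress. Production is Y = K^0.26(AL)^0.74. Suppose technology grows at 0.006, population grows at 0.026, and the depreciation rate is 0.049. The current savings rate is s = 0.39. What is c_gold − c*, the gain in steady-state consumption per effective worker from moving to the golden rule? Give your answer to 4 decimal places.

Δc ≈ 0.0551

The effective depreciation rate is n + g + δ = 0.026 + 0.006 + 0.049 = 0.081.
Current steady state (s = 0.39): k* = (0.39/0.081)^(1/0.74) ≈ 8.3638, y* = 8.3638^0.26 ≈ 1.7371, c* = (1−0.39)·1.7371 ≈ 1.0596.
At the golden rule the marginal product of capital equals n+g+δ: 0.26·k^(0.26−1) = 0.081. Solving, k_gold = (0.26/0.081)^(1/0.74) ≈ 4.8355.
y_gold = 4.8355^0.26 ≈ 1.5065, c_gold = y_gold − 0.081·k_gold ≈ 1.1148.
Gain: Δc = 1.1148 − 1.0596 ≈ 0.0551.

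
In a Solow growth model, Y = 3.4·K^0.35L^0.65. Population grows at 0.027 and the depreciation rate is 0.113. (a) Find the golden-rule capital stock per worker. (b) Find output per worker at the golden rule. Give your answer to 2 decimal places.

Break-even investment rate: n + δ = 0.027 + 0.113 = 0.14.
Setting f'(k) = n+δ gives 0.35·3.4·k^(0.35−1) = 0.14, hence k_gold = (0.35·3.4/0.14)^(1/0.65) ≈ 26.9076.
y_gold = 3.4·26.9076^0.35 ≈ 10.7630.

(a) k_gold ≈ 26.91; (b) y_gold ≈ 10.76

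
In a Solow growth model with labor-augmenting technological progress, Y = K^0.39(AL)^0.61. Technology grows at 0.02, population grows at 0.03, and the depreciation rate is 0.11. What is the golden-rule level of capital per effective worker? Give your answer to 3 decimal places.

k_gold ≈ 4.309

n + g + δ = 0.03 + 0.02 + 0.11 = 0.16.
Golden rule sets MPK = n+g+δ: 0.39·k^(0.39−1) = 0.16, so k_gold = (0.39/0.16)^(1/0.61) ≈ 4.3086.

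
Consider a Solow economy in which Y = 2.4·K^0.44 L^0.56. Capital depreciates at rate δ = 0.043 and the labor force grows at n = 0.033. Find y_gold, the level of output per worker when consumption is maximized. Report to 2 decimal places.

Break-even investment rate: n + δ = 0.033 + 0.043 = 0.076.
Maximizing c = f(k) − (n+δ)·k gives f'(k) = n+δ, i.e. 0.44·2.4·k^(0.44−1) = 0.076, so k_gold = (0.44·2.4/0.076)^(1/0.56) ≈ 109.8510.
Output: y_gold = 2.4·k_gold^0.44 = 2.4·109.8510^0.44 ≈ 18.9743.

y_gold ≈ 18.97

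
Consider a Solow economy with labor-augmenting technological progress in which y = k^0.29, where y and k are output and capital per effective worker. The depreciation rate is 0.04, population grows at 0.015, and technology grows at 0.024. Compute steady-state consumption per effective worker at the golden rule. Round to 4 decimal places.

c_gold ≈ 1.2076

n + g + δ = 0.015 + 0.024 + 0.04 = 0.079.
Maximizing c = f(k) − (n+g+δ)·k gives f'(k) = n+g+δ, i.e. 0.29·k^(0.29−1) = 0.079, so k_gold = (0.29/0.079)^(1/0.71) ≈ 6.2438.
y_gold = 6.2438^0.29 ≈ 1.7009.
c_gold = y_gold − (n+g+δ)·k_gold = 1.7009 − 0.079·6.2438 ≈ 1.2076.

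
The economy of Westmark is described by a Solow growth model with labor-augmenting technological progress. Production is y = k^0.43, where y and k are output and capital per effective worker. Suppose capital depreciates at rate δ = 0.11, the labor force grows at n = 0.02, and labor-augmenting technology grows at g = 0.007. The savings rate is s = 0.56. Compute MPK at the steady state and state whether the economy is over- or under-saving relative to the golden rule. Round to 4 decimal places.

over-saving; MPK ≈ 0.1052

Break-even investment rate: n + g + δ = 0.02 + 0.007 + 0.11 = 0.137.
Steady-state k*: s·k^0.43 = 0.137·k gives k* = (0.56/0.137)^(1/0.57) ≈ 11.8236.
MPK = 0.43·11.8236^(-0.57) ≈ 0.1052.
MPK < n+g+δ = 0.137, so the economy is dynamically inefficient (over-saving).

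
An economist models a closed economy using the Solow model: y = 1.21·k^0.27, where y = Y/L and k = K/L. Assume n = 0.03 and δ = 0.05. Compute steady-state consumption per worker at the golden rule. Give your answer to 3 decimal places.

n + δ = 0.03 + 0.05 = 0.08.
Setting f'(k) = n+δ gives 0.27·1.21·k^(0.27−1) = 0.08, hence k_gold = (0.27·1.21/0.08)^(1/0.73) ≈ 6.8717.
y_gold = 1.21·6.8717^0.27 ≈ 2.0361.
c_gold = y_gold − (n+δ)·k_gold = 2.0361 − 0.08·6.8717 ≈ 1.4863.

c_gold ≈ 1.486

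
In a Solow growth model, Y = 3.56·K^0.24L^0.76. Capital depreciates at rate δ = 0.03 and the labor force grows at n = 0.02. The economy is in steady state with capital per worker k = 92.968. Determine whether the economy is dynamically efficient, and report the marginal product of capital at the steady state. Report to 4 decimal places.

The effective depreciation rate is n + δ = 0.02 + 0.03 = 0.05.
MPK = 0.24·3.56·k^(0.24−1) = 0.24·3.56·92.968^(-0.76) ≈ 0.0273.
MPK < 0.05, so the economy is dynamically inefficient (over-saving).

dynamically inefficient; MPK ≈ 0.0273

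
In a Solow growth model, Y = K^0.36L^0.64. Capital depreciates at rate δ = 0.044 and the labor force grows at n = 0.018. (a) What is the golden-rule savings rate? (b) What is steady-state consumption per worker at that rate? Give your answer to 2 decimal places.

n + δ = 0.018 + 0.044 = 0.062.
For Cobb-Douglas, s_gold equals capital's share: s_gold = 0.36.
Maximizing c = f(k) − (n+δ)·k gives f'(k) = n+δ, i.e. 0.36·k^(0.36−1) = 0.062, so k_gold = (0.36/0.062)^(1/0.64) ≈ 15.6175.
y_gold = 15.6175^0.36 ≈ 2.6897; c_gold = (1−0.36)·y_gold ≈ 1.7214.

(a) s_gold = 0.36; (b) c_gold ≈ 1.72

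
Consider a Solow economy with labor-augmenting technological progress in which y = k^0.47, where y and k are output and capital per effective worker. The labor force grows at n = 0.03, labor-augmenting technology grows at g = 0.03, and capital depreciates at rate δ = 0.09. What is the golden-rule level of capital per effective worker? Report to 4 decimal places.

k_gold ≈ 8.6270

n + g + δ = 0.03 + 0.03 + 0.09 = 0.15.
Golden rule sets MPK = n+g+δ: 0.47·k^(0.47−1) = 0.15, so k_gold = (0.47/0.15)^(1/0.53) ≈ 8.6270.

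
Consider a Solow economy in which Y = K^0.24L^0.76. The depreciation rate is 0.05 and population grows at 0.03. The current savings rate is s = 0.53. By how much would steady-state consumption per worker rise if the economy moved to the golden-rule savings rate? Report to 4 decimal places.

n + δ = 0.03 + 0.05 = 0.08.
Current steady state (s = 0.53): k* = (0.53/0.08)^(1/0.76) ≈ 12.0367, y* = 12.0367^0.24 ≈ 1.8169, c* = (1−0.53)·1.8169 ≈ 0.8539.
At the golden rule the marginal product of capital equals n+δ: 0.24·k^(0.24−1) = 0.08. Solving, k_gold = (0.24/0.08)^(1/0.76) ≈ 4.2442.
y_gold = 4.2442^0.24 ≈ 1.4147, c_gold = y_gold − 0.08·k_gold ≈ 1.0752.
Gain: Δc = 1.0752 − 0.8539 ≈ 0.2213.

Δc ≈ 0.2213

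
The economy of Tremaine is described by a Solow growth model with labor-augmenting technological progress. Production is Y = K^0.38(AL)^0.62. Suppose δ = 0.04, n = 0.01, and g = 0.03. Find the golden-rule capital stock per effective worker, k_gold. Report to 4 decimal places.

k_gold ≈ 12.3436

n + g + δ = 0.01 + 0.03 + 0.04 = 0.08.
Golden rule sets MPK = n+g+δ: 0.38·k^(0.38−1) = 0.08, so k_gold = (0.38/0.08)^(1/0.62) ≈ 12.3436.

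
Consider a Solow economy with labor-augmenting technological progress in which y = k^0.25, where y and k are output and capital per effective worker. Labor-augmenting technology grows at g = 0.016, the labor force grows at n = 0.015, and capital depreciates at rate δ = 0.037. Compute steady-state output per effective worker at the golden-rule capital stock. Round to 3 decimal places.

y_gold ≈ 1.543

n + g + δ = 0.015 + 0.016 + 0.037 = 0.068.
At the golden rule the marginal product of capital equals n+g+δ: 0.25·k^(0.25−1) = 0.068. Solving, k_gold = (0.25/0.068)^(1/0.75) ≈ 5.6742.
Output: y_gold = k_gold^0.25 = 5.6742^0.25 ≈ 1.5434.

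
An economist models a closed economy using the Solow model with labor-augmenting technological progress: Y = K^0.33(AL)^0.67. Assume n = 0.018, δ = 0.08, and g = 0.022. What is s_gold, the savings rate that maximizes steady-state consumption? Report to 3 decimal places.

s_gold = 0.330

Break-even investment rate: n + g + δ = 0.018 + 0.022 + 0.08 = 0.12.
At the golden rule MPK = n+g+δ, and in any Cobb-Douglas steady state s = (n+g+δ)·k/y = MPK·k/y = capital's share 0.33.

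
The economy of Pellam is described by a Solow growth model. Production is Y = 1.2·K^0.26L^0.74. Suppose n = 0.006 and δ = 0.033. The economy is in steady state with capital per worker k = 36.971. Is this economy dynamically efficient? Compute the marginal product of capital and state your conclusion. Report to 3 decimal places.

The effective depreciation rate is n + δ = 0.006 + 0.033 = 0.039.
MPK = 0.26·1.2·k^(0.26−1) = 0.26·1.2·36.971^(-0.74) ≈ 0.0216.
MPK < 0.039, so the economy is dynamically inefficient (over-saving).

dynamically inefficient; MPK ≈ 0.022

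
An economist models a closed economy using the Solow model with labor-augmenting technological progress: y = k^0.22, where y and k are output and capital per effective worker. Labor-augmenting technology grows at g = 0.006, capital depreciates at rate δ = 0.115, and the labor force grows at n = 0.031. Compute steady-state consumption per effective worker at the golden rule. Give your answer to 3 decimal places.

Capital per effective worker breaks even when investment replaces (n + g + δ)·k; here n + g + δ = 0.152.
Golden rule sets MPK = n+g+δ: 0.22·k^(0.22−1) = 0.152, so k_gold = (0.22/0.152)^(1/0.78) ≈ 1.6065.
y_gold = 1.6065^0.22 ≈ 1.1099.
c_gold = y_gold − (n+g+δ)·k_gold = 1.1099 − 0.152·1.6065 ≈ 0.8657.

c_gold ≈ 0.866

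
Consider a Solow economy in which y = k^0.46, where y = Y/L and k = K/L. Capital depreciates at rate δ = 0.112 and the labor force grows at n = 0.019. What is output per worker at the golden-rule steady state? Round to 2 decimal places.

The effective depreciation rate is n + δ = 0.019 + 0.112 = 0.131.
At the golden rule the marginal product of capital equals n+δ: 0.46·k^(0.46−1) = 0.131. Solving, k_gold = (0.46/0.131)^(1/0.54) ≈ 10.2367.
Output: y_gold = k_gold^0.46 = 10.2367^0.46 ≈ 2.9152.

y_gold ≈ 2.92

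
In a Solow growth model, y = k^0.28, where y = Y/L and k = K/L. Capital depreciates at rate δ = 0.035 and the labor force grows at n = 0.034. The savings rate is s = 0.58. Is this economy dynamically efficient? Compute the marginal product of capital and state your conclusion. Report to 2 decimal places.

Break-even investment rate: n + δ = 0.034 + 0.035 = 0.069.
Steady-state k*: s·k^0.28 = 0.069·k gives k* = (0.58/0.069)^(1/0.72) ≈ 19.2370.
MPK = 0.28·19.2370^(-0.72) ≈ 0.0333.
MPK < n+δ = 0.069, so the economy is dynamically inefficient (over-saving).

dynamically inefficient; MPK ≈ 0.03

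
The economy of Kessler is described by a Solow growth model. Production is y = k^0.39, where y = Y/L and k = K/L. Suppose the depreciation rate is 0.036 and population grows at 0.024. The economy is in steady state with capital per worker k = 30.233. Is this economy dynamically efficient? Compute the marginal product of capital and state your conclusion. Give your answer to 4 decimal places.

dynamically inefficient; MPK ≈ 0.0487

Capital per worker breaks even when investment replaces (n + δ)·k; here n + δ = 0.06.
MPK = 0.39·k^(0.39−1) = 0.39·30.233^(-0.61) ≈ 0.0487.
MPK < 0.06, so the economy is dynamically inefficient (over-saving).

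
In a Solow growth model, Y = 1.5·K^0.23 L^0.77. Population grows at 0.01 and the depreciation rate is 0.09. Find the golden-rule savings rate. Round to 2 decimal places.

s_gold = 0.23

n + δ = 0.01 + 0.09 = 0.1.
At the golden rule MPK = n+δ, and in any Cobb-Douglas steady state s = (n+δ)·k/y = MPK·k/y = capital's share 0.23.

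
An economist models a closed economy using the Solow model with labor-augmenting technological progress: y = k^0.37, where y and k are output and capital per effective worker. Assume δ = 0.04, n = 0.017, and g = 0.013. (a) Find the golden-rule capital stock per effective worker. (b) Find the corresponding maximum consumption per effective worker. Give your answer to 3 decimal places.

n + g + δ = 0.017 + 0.013 + 0.04 = 0.07.
Setting f'(k) = n+g+δ gives 0.37·k^(0.37−1) = 0.07, hence k_gold = (0.37/0.07)^(1/0.63) ≈ 14.0535.
y_gold = 14.0535^0.37 ≈ 2.6588; c_gold = y_gold − 0.07·k_gold ≈ 1.6750.

(a) k_gold ≈ 14.053; (b) c_gold ≈ 1.675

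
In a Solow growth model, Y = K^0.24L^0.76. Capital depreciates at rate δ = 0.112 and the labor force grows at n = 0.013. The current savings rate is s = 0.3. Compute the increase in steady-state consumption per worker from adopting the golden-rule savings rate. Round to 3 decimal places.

Break-even investment rate: n + δ = 0.013 + 0.112 = 0.125.
Current steady state (s = 0.3): k* = (0.3/0.125)^(1/0.76) ≈ 3.1643, y* = 3.1643^0.24 ≈ 1.3185, c* = (1−0.3)·1.3185 ≈ 0.9229.
Maximizing c = f(k) − (n+δ)·k gives f'(k) = n+δ, i.e. 0.24·k^(0.24−1) = 0.125, so k_gold = (0.24/0.125)^(1/0.76) ≈ 2.3592.
y_gold = 2.3592^0.24 ≈ 1.2288, c_gold = y_gold − 0.125·k_gold ≈ 0.9339.
Gain: Δc = 0.9339 − 0.9229 ≈ 0.0109.

Δc ≈ 0.011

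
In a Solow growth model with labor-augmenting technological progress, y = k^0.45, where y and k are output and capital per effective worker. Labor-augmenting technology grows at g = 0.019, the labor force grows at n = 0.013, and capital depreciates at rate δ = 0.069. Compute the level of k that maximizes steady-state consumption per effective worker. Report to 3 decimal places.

k_gold ≈ 15.129

Capital per effective worker breaks even when investment replaces (n + g + δ)·k; here n + g + δ = 0.101.
Maximizing c = f(k) − (n+g+δ)·k gives f'(k) = n+g+δ, i.e. 0.45·k^(0.45−1) = 0.101, so k_gold = (0.45/0.101)^(1/0.55) ≈ 15.1287.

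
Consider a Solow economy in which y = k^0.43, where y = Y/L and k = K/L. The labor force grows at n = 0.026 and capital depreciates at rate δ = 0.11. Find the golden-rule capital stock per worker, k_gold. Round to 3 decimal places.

n + δ = 0.026 + 0.11 = 0.136.
At the golden rule the marginal product of capital equals n+δ: 0.43·k^(0.43−1) = 0.136. Solving, k_gold = (0.43/0.136)^(1/0.57) ≈ 7.5348.

k_gold ≈ 7.535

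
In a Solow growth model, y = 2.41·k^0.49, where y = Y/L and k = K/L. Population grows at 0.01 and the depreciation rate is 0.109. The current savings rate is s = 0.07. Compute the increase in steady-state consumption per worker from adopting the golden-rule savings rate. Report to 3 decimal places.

Δc ≈ 8.013

The effective depreciation rate is n + δ = 0.01 + 0.109 = 0.119.
Current steady state (s = 0.07): k* = (0.07·2.41/0.119)^(1/0.51) ≈ 1.9824, y* = 2.41·1.9824^0.49 ≈ 3.3701, c* = (1−0.07)·3.3701 ≈ 3.1342.
At the golden rule the marginal product of capital equals n+δ: 0.49·2.41·k^(0.49−1) = 0.119. Solving, k_gold = (0.49·2.41/0.119)^(1/0.51) ≈ 90.0010.
y_gold = 2.41·90.0010^0.49 ≈ 21.8574, c_gold = y_gold − 0.119·k_gold ≈ 11.1473.
Gain: Δc = 11.1473 − 3.1342 ≈ 8.0131.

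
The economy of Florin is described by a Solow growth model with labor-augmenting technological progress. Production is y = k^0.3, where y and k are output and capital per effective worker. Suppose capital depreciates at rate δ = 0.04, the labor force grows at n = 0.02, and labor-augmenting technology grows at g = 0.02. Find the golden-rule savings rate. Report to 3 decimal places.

Capital per effective worker breaks even when investment replaces (n + g + δ)·k; here n + g + δ = 0.08.
At the golden rule MPK = n+g+δ, and in any Cobb-Douglas steady state s = (n+g+δ)·k/y = MPK·k/y = capital's share 0.3.

s_gold = 0.300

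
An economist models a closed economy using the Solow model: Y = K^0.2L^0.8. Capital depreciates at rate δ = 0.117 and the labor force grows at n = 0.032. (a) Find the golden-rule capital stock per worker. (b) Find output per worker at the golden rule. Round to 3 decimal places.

(a) k_gold ≈ 1.445; (b) y_gold ≈ 1.076

Break-even investment rate: n + δ = 0.032 + 0.117 = 0.149.
Setting f'(k) = n+δ gives 0.2·k^(0.2−1) = 0.149, hence k_gold = (0.2/0.149)^(1/0.8) ≈ 1.4448.
y_gold = 1.4448^0.2 ≈ 1.0764.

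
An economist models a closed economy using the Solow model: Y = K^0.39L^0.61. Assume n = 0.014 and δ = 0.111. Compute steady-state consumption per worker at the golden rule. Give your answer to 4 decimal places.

c_gold ≈ 1.2626

Capital per worker breaks even when investment replaces (n + δ)·k; here n + δ = 0.125.
Maximizing c = f(k) − (n+δ)·k gives f'(k) = n+δ, i.e. 0.39·k^(0.39−1) = 0.125, so k_gold = (0.39/0.125)^(1/0.61) ≈ 6.4579.
y_gold = 6.4579^0.39 ≈ 2.0698.
c_gold = y_gold − (n+δ)·k_gold = 2.0698 − 0.125·6.4579 ≈ 1.2626.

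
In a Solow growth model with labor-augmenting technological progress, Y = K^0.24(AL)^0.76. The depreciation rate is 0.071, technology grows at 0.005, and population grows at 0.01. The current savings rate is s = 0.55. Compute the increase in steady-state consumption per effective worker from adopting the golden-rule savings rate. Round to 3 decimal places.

Δc ≈ 0.242

n + g + δ = 0.01 + 0.005 + 0.071 = 0.086.
Current steady state (s = 0.55): k* = (0.55/0.086)^(1/0.76) ≈ 11.4907, y* = 11.4907^0.24 ≈ 1.7967, c* = (1−0.55)·1.7967 ≈ 0.8085.
Golden rule sets MPK = n+g+δ: 0.24·k^(0.24−1) = 0.086, so k_gold = (0.24/0.086)^(1/0.76) ≈ 3.8589.
y_gold = 3.8589^0.24 ≈ 1.3828, c_gold = y_gold − 0.086·k_gold ≈ 1.0509.
Gain: Δc = 1.0509 − 0.8085 ≈ 0.2424.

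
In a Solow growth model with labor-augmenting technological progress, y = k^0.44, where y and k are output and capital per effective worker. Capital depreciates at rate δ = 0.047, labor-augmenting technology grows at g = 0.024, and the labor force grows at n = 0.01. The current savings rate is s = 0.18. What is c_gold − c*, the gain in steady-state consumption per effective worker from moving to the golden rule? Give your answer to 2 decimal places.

Δc ≈ 0.58

The effective depreciation rate is n + g + δ = 0.01 + 0.024 + 0.047 = 0.081.
Current steady state (s = 0.18): k* = (0.18/0.081)^(1/0.56) ≈ 4.1616, y* = 4.1616^0.44 ≈ 1.8727, c* = (1−0.18)·1.8727 ≈ 1.5356.
At the golden rule the marginal product of capital equals n+g+δ: 0.44·k^(0.44−1) = 0.081. Solving, k_gold = (0.44/0.081)^(1/0.56) ≈ 20.5325.
y_gold = 20.5325^0.44 ≈ 3.7799, c_gold = y_gold − 0.081·k_gold ≈ 2.1167.
Gain: Δc = 2.1167 − 1.5356 ≈ 0.5811.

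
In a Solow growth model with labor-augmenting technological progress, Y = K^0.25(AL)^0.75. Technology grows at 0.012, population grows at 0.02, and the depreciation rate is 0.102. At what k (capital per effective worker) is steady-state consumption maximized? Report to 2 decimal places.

k_gold ≈ 2.30

Capital per effective worker breaks even when investment replaces (n + g + δ)·k; here n + g + δ = 0.134.
Maximizing c = f(k) − (n+g+δ)·k gives f'(k) = n+g+δ, i.e. 0.25·k^(0.25−1) = 0.134, so k_gold = (0.25/0.134)^(1/0.75) ≈ 2.2967.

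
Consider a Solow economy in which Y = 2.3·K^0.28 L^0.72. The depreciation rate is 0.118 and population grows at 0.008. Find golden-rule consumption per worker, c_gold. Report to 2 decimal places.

c_gold ≈ 3.12

n + δ = 0.008 + 0.118 = 0.126.
Golden rule sets MPK = n+δ: 0.28·2.3·k^(0.28−1) = 0.126, so k_gold = (0.28·2.3/0.126)^(1/0.72) ≈ 9.6394.
y_gold = 2.3·9.6394^0.28 ≈ 4.3377.
c_gold = y_gold − (n+δ)·k_gold = 4.3377 − 0.126·9.6394 ≈ 3.1232.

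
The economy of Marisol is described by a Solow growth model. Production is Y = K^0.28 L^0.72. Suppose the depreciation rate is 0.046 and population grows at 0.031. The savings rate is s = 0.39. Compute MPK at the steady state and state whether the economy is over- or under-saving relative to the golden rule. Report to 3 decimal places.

over-saving; MPK ≈ 0.055

Capital per worker breaks even when investment replaces (n + δ)·k; here n + δ = 0.077.
Steady-state k*: s·k^0.28 = 0.077·k gives k* = (0.39/0.077)^(1/0.72) ≈ 9.5186.
MPK = 0.28·9.5186^(-0.72) ≈ 0.0553.
MPK < n+δ = 0.077, so the economy is dynamically inefficient (over-saving).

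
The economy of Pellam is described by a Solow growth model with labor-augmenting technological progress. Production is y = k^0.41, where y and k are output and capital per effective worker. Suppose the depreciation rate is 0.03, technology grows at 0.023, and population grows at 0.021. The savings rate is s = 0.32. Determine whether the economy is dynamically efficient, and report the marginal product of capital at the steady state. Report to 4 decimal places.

dynamically efficient; MPK ≈ 0.0948

Capital per effective worker breaks even when investment replaces (n + g + δ)·k; here n + g + δ = 0.074.
Steady-state k*: s·k^0.41 = 0.074·k gives k* = (0.32/0.074)^(1/0.59) ≈ 11.9627.
MPK = 0.41·11.9627^(-0.59) ≈ 0.0948.
MPK > n+g+δ = 0.074, so the economy is dynamically efficient (under-saving).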